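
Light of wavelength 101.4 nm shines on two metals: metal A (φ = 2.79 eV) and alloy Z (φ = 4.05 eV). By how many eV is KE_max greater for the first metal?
1.2600 eV

Using KE_max = hc/λ - φ for each metal:

Photon energy: E = hc/λ = 12.2272 eV

For metal A (φ₁ = 2.79 eV):
KE₁ = E - φ₁ = 12.2272 - 2.79 = 9.4372 eV

For alloy Z (φ₂ = 4.05 eV):
KE₂ = E - φ₂ = 12.2272 - 4.05 = 8.1772 eV

Difference:
ΔKE = KE₁ - KE₂ = 9.4372 - 8.1772 = 1.2600 eV

Note: The difference equals the difference in work functions: 4.05 - 2.79 = 1.26 eV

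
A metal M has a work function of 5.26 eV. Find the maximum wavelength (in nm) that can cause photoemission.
235.71 nm

The threshold wavelength is when the photon energy equals the work function:
hc/λ₀ = φ

Solving for λ₀:
λ₀ = hc/φ = (6.626×10⁻³⁴ J·s)(3×10⁸ m/s) / (5.26 eV × 1.602×10⁻¹⁹ J/eV)
λ₀ = 235.71 nm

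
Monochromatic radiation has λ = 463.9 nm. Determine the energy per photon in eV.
2.6726 eV

Using E = hf = hc/λ:

E = hc/λ = (6.626×10⁻³⁴ J·s)(3×10⁸ m/s) / (463.9×10⁻⁹ m)
E = 2.6726 eV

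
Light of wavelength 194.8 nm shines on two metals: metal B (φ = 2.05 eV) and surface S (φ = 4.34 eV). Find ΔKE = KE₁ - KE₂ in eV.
2.2900 eV

Using KE_max = hc/λ - φ for each metal:

Photon energy: E = hc/λ = 6.3647 eV

For metal B (φ₁ = 2.05 eV):
KE₁ = E - φ₁ = 6.3647 - 2.05 = 4.3147 eV

For surface S (φ₂ = 4.34 eV):
KE₂ = E - φ₂ = 6.3647 - 4.34 = 2.0247 eV

Difference:
ΔKE = KE₁ - KE₂ = 4.3147 - 2.0247 = 2.2900 eV

Note: The difference equals the difference in work functions: 4.34 - 2.05 = 2.29 eV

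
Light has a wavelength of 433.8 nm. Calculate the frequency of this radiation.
6.9108e+14 Hz

Using the wave equation: c = fλ

Solving for frequency:
f = c/λ = (3×10⁸ m/s) / (433.8×10⁻⁹ m)
f = 6.9108e+14 Hz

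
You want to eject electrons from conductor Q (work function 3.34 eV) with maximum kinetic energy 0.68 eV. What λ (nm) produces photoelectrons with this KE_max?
308.42 nm

From Einstein's equation: KE_max = hc/λ - φ

Rearranging for λ:
hc/λ = KE_max + φ
λ = hc/(KE_max + φ)

Required photon energy:
E_photon = KE_max + φ = 0.68 + 3.34 = 4.02 eV

Required wavelength:
λ = hc/E_photon = (6.626×10⁻³⁴)(3×10⁸) / (4.02 × 1.602×10⁻¹⁹)
λ = 308.42 nm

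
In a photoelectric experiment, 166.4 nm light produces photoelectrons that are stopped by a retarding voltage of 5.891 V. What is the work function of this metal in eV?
1.56 eV

The stopping potential gives the maximum kinetic energy: KE_max = eV_s = 5.891 eV

From Einstein's photoelectric equation: KE_max = hc/λ - φ
Rearranging: φ = hc/λ - KE_max

Calculate photon energy:
E_photon = hc/λ = (6.626×10⁻³⁴ J·s)(3×10⁸ m/s) / (166.4×10⁻⁹ m) = 7.4510 eV

Therefore:
φ = 7.4510 - 5.891 = 1.56 eV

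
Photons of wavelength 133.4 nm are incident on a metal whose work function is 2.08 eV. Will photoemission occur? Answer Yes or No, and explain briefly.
Yes

For photoemission, the photon energy must exceed the work function.

Photon energy: E = hc/λ = 9.2942 eV
Work function: φ = 2.08 eV

Since E_photon (9.2942 eV) > φ (2.08 eV), photoemission WILL occur.
The threshold wavelength is λ₀ = hc/φ = 596.1 nm.
Since 133.4 nm < 596.1 nm, the light has sufficient energy.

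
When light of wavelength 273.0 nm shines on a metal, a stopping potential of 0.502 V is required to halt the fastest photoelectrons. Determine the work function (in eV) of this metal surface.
4.04 eV

The stopping potential gives the maximum kinetic energy: KE_max = eV_s = 0.502 eV

From Einstein's photoelectric equation: KE_max = hc/λ - φ
Rearranging: φ = hc/λ - KE_max

Calculate photon energy:
E_photon = hc/λ = (6.626×10⁻³⁴ J·s)(3×10⁸ m/s) / (273.0×10⁻⁹ m) = 4.5415 eV

Therefore:
φ = 4.5415 - 0.502 = 4.04 eV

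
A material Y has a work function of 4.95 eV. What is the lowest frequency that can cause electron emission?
1.1969e+15 Hz

The threshold frequency is when the photon energy equals the work function:
hf₀ = φ

Solving for f₀:
f₀ = φ/h = (4.95 eV × 1.602×10⁻¹⁹ J/eV) / (6.626×10⁻³⁴ J·s)
f₀ = 1.1969e+15 Hz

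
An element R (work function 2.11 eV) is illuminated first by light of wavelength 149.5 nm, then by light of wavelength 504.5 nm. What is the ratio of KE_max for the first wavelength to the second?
17.7902

Using Einstein's equation: KE_max = hc/λ - φ

For λ₁ = 149.5 nm:
E₁ = hc/λ₁ = 8.2933 eV
KE₁ = E₁ - φ = 8.2933 - 2.11 = 6.1833 eV

For λ₂ = 504.5 nm:
E₂ = hc/λ₂ = 2.4576 eV
KE₂ = E₂ - φ = 2.4576 - 2.11 = 0.3476 eV

Ratio: KE₁/KE₂ = 6.1833/0.3476 = 17.7902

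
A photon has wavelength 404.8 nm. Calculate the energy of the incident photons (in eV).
3.0629 eV

Using E = hf = hc/λ:

E = hc/λ = (6.626×10⁻³⁴ J·s)(3×10⁸ m/s) / (404.8×10⁻⁹ m)
E = 3.0629 eV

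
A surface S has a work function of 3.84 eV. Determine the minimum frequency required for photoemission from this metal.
9.2851e+14 Hz

The threshold frequency is when the photon energy equals the work function:
hf₀ = φ

Solving for f₀:
f₀ = φ/h = (3.84 eV × 1.602×10⁻¹⁹ J/eV) / (6.626×10⁻³⁴ J·s)
f₀ = 9.2851e+14 Hz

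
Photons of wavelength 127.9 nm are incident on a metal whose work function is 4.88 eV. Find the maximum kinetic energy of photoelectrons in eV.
4.8138 eV

Using Einstein's photoelectric equation: KE_max = hf - φ = hc/λ - φ

First, calculate the photon energy:
E_photon = hc/λ = (6.626×10⁻³⁴ J·s)(3×10⁸ m/s) / (127.9×10⁻⁹ m)
E_photon = 9.6938 eV

Then, the maximum kinetic energy:
KE_max = E_photon - φ = 9.6938 eV - 4.88 eV = 4.8138 eV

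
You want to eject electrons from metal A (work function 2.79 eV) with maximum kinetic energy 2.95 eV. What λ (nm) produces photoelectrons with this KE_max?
216.00 nm

From Einstein's equation: KE_max = hc/λ - φ

Rearranging for λ:
hc/λ = KE_max + φ
λ = hc/(KE_max + φ)

Required photon energy:
E_photon = KE_max + φ = 2.95 + 2.79 = 5.74 eV

Required wavelength:
λ = hc/E_photon = (6.626×10⁻³⁴)(3×10⁸) / (5.74 × 1.602×10⁻¹⁹)
λ = 216.00 nm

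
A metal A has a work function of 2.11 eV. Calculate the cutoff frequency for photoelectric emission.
5.1020e+14 Hz

The threshold frequency is when the photon energy equals the work function:
hf₀ = φ

Solving for f₀:
f₀ = φ/h = (2.11 eV × 1.602×10⁻¹⁹ J/eV) / (6.626×10⁻³⁴ J·s)
f₀ = 5.1020e+14 Hz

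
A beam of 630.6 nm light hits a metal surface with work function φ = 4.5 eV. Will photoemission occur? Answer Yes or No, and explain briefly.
No

For photoemission, the photon energy must exceed the work function.

Photon energy: E = hc/λ = 1.9661 eV
Work function: φ = 4.5 eV

Since E_photon (1.9661 eV) < φ (4.5 eV), photoemission will NOT occur.
The threshold wavelength is λ₀ = hc/φ = 275.5 nm.
Since 630.6 nm > 275.5 nm, the photons lack sufficient energy.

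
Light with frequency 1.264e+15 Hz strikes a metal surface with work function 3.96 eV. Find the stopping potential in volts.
1.2675 V

The stopping potential V_s satisfies: eV_s = KE_max

First, find KE_max using Einstein's equation:
E_photon = hf = (6.626×10⁻³⁴ J·s)(1.264e+15 Hz) = 5.2275 eV
KE_max = E_photon - φ = 5.2275 - 3.96 = 1.2675 eV

Since eV_s = KE_max:
V_s = KE_max/e = 1.2675 V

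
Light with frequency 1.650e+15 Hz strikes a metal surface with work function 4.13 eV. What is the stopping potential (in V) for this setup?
2.6939 V

The stopping potential V_s satisfies: eV_s = KE_max

First, find KE_max using Einstein's equation:
E_photon = hf = (6.626×10⁻³⁴ J·s)(1.650e+15 Hz) = 6.8239 eV
KE_max = E_photon - φ = 6.8239 - 4.13 = 2.6939 eV

Since eV_s = KE_max:
V_s = KE_max/e = 2.6939 V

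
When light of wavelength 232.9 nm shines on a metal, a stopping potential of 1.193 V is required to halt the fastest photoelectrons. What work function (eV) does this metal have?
4.13 eV

The stopping potential gives the maximum kinetic energy: KE_max = eV_s = 1.193 eV

From Einstein's photoelectric equation: KE_max = hc/λ - φ
Rearranging: φ = hc/λ - KE_max

Calculate photon energy:
E_photon = hc/λ = (6.626×10⁻³⁴ J·s)(3×10⁸ m/s) / (232.9×10⁻⁹ m) = 5.3235 eV

Therefore:
φ = 5.3235 - 1.193 = 4.13 eV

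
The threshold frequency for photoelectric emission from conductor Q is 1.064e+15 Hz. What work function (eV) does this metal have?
4.40 eV

At the threshold frequency, photon energy equals work function:
φ = hf₀

Calculating:
φ = (6.626×10⁻³⁴ J·s)(1.064e+15 Hz)
φ = 4.40 eV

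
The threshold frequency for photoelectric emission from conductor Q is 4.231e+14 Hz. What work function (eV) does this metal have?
1.75 eV

At the threshold frequency, photon energy equals work function:
φ = hf₀

Calculating:
φ = (6.626×10⁻³⁴ J·s)(4.231e+14 Hz)
φ = 1.75 eV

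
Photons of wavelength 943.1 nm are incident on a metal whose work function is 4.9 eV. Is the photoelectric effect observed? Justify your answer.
No

For photoemission, the photon energy must exceed the work function.

Photon energy: E = hc/λ = 1.3146 eV
Work function: φ = 4.9 eV

Since E_photon (1.3146 eV) < φ (4.9 eV), photoemission will NOT occur.
The threshold wavelength is λ₀ = hc/φ = 253.0 nm.
Since 943.1 nm > 253.0 nm, the photons lack sufficient energy.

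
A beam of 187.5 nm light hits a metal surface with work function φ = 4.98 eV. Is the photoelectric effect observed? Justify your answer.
Yes

For photoemission, the photon energy must exceed the work function.

Photon energy: E = hc/λ = 6.6125 eV
Work function: φ = 4.98 eV

Since E_photon (6.6125 eV) > φ (4.98 eV), photoemission WILL occur.
The threshold wavelength is λ₀ = hc/φ = 249.0 nm.
Since 187.5 nm < 249.0 nm, the light has sufficient energy.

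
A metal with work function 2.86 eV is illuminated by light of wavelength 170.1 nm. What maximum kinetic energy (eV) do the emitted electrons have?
4.4289 eV

Using Einstein's photoelectric equation: KE_max = hf - φ = hc/λ - φ

First, calculate the photon energy:
E_photon = hc/λ = (6.626×10⁻³⁴ J·s)(3×10⁸ m/s) / (170.1×10⁻⁹ m)
E_photon = 7.2889 eV

Then, the maximum kinetic energy:
KE_max = E_photon - φ = 7.2889 eV - 2.86 eV = 4.4289 eV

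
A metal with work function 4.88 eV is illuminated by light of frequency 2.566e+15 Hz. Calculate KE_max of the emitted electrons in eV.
5.7321 eV

Using Einstein's photoelectric equation: KE_max = hf - φ

First, calculate the photon energy:
E_photon = hf = (6.626×10⁻³⁴ J·s)(2.566e+15 Hz)
E_photon = 10.6121 eV

Then, the maximum kinetic energy:
KE_max = E_photon - φ = 10.6121 eV - 4.88 eV = 5.7321 eV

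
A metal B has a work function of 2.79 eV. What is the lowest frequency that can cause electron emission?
6.7462e+14 Hz

The threshold frequency is when the photon energy equals the work function:
hf₀ = φ

Solving for f₀:
f₀ = φ/h = (2.79 eV × 1.602×10⁻¹⁹ J/eV) / (6.626×10⁻³⁴ J·s)
f₀ = 6.7462e+14 Hz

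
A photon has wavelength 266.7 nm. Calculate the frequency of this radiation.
1.1241e+15 Hz

Using the wave equation: c = fλ

Solving for frequency:
f = c/λ = (3×10⁸ m/s) / (266.7×10⁻⁹ m)
f = 1.1241e+15 Hz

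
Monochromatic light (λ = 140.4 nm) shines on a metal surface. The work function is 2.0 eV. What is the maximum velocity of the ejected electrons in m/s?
1.5501e+06 m/s

First, find the maximum kinetic energy:
E_photon = hc/λ = 8.8308 eV
KE_max = E_photon - φ = 8.8308 - 2.0 = 6.8308 eV

Convert to Joules: KE_max = 6.8308 × 1.602×10⁻¹⁹ J = 1.0944e-18 J

Then use KE = ½mv² to find velocity:
v = √(2·KE/m) = √(2 × 1.0944e-18 J / 9.109e-31 kg)
v = 1.5501e+06 m/s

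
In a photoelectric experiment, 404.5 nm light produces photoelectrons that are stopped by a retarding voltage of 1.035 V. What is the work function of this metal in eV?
2.03 eV

The stopping potential gives the maximum kinetic energy: KE_max = eV_s = 1.035 eV

From Einstein's photoelectric equation: KE_max = hc/λ - φ
Rearranging: φ = hc/λ - KE_max

Calculate photon energy:
E_photon = hc/λ = (6.626×10⁻³⁴ J·s)(3×10⁸ m/s) / (404.5×10⁻⁹ m) = 3.0651 eV

Therefore:
φ = 3.0651 - 1.035 = 2.03 eV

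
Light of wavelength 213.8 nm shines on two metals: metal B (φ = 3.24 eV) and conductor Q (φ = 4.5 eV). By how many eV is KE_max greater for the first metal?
1.2600 eV

Using KE_max = hc/λ - φ for each metal:

Photon energy: E = hc/λ = 5.7991 eV

For metal B (φ₁ = 3.24 eV):
KE₁ = E - φ₁ = 5.7991 - 3.24 = 2.5591 eV

For conductor Q (φ₂ = 4.5 eV):
KE₂ = E - φ₂ = 5.7991 - 4.5 = 1.2991 eV

Difference:
ΔKE = KE₁ - KE₂ = 2.5591 - 1.2991 = 1.2600 eV

Note: The difference equals the difference in work functions: 4.5 - 3.24 = 1.26 eV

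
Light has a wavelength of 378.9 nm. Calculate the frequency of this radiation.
7.9122e+14 Hz

Using the wave equation: c = fλ

Solving for frequency:
f = c/λ = (3×10⁸ m/s) / (378.9×10⁻⁹ m)
f = 7.9122e+14 Hz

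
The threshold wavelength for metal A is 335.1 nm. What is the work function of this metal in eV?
3.70 eV

At the threshold wavelength, photon energy equals work function:
φ = hc/λ₀

Calculating:
φ = (6.626×10⁻³⁴ J·s)(3×10⁸ m/s) / (335.1×10⁻⁹ m)
φ = 3.70 eV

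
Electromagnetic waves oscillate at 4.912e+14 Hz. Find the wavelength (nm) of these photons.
610.33 nm

Using the wave equation: c = fλ

Solving for wavelength:
λ = c/f = (3×10⁸ m/s) / (4.912e+14 Hz)
λ = 610.33 nm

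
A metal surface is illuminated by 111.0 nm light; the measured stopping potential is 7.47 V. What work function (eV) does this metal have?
3.70 eV

The stopping potential gives the maximum kinetic energy: KE_max = eV_s = 7.47 eV

From Einstein's photoelectric equation: KE_max = hc/λ - φ
Rearranging: φ = hc/λ - KE_max

Calculate photon energy:
E_photon = hc/λ = (6.626×10⁻³⁴ J·s)(3×10⁸ m/s) / (111.0×10⁻⁹ m) = 11.1697 eV

Therefore:
φ = 11.1697 - 7.47 = 3.70 eV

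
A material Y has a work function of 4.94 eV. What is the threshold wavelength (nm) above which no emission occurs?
250.98 nm

The threshold wavelength is when the photon energy equals the work function:
hc/λ₀ = φ

Solving for λ₀:
λ₀ = hc/φ = (6.626×10⁻³⁴ J·s)(3×10⁸ m/s) / (4.94 eV × 1.602×10⁻¹⁹ J/eV)
λ₀ = 250.98 nm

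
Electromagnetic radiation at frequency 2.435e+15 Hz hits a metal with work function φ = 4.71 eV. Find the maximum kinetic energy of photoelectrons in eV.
5.3604 eV

Using Einstein's photoelectric equation: KE_max = hf - φ

First, calculate the photon energy:
E_photon = hf = (6.626×10⁻³⁴ J·s)(2.435e+15 Hz)
E_photon = 10.0704 eV

Then, the maximum kinetic energy:
KE_max = E_photon - φ = 10.0704 eV - 4.71 eV = 5.3604 eV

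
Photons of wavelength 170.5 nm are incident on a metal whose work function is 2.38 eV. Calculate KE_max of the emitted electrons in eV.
4.8918 eV

Using Einstein's photoelectric equation: KE_max = hf - φ = hc/λ - φ

First, calculate the photon energy:
E_photon = hc/λ = (6.626×10⁻³⁴ J·s)(3×10⁸ m/s) / (170.5×10⁻⁹ m)
E_photon = 7.2718 eV

Then, the maximum kinetic energy:
KE_max = E_photon - φ = 7.2718 eV - 2.38 eV = 4.8918 eV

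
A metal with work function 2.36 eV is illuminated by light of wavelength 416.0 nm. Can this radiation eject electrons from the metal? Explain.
Yes

For photoemission, the photon energy must exceed the work function.

Photon energy: E = hc/λ = 2.9804 eV
Work function: φ = 2.36 eV

Since E_photon (2.9804 eV) > φ (2.36 eV), photoemission WILL occur.
The threshold wavelength is λ₀ = hc/φ = 525.4 nm.
Since 416.0 nm < 525.4 nm, the light has sufficient energy.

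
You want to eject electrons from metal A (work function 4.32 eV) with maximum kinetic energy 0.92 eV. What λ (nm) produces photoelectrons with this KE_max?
236.61 nm

From Einstein's equation: KE_max = hc/λ - φ

Rearranging for λ:
hc/λ = KE_max + φ
λ = hc/(KE_max + φ)

Required photon energy:
E_photon = KE_max + φ = 0.92 + 4.32 = 5.24 eV

Required wavelength:
λ = hc/E_photon = (6.626×10⁻³⁴)(3×10⁸) / (5.24 × 1.602×10⁻¹⁹)
λ = 236.61 nm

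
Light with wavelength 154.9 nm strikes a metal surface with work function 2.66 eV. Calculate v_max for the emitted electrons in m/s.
1.3711e+06 m/s

First, find the maximum kinetic energy:
E_photon = hc/λ = 8.0041 eV
KE_max = E_photon - φ = 8.0041 - 2.66 = 5.3441 eV

Convert to Joules: KE_max = 5.3441 × 1.602×10⁻¹⁹ J = 8.5623e-19 J

Then use KE = ½mv² to find velocity:
v = √(2·KE/m) = √(2 × 8.5623e-19 J / 9.109e-31 kg)
v = 1.3711e+06 m/s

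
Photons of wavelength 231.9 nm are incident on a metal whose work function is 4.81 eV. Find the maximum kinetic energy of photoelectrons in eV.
0.5365 eV

Using Einstein's photoelectric equation: KE_max = hf - φ = hc/λ - φ

First, calculate the photon energy:
E_photon = hc/λ = (6.626×10⁻³⁴ J·s)(3×10⁸ m/s) / (231.9×10⁻⁹ m)
E_photon = 5.3465 eV

Then, the maximum kinetic energy:
KE_max = E_photon - φ = 5.3465 eV - 4.81 eV = 0.5365 eV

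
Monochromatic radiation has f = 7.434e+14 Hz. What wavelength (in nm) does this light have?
403.27 nm

Using the wave equation: c = fλ

Solving for wavelength:
λ = c/f = (3×10⁸ m/s) / (7.434e+14 Hz)
λ = 403.27 nm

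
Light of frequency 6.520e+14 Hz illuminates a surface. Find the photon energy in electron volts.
2.6965 eV

Using E = hf:

E = hf = (6.626×10⁻³⁴ J·s)(6.520e+14 Hz)
E = 2.6965 eV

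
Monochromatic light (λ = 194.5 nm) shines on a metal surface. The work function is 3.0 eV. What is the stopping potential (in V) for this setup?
3.3745 V

The stopping potential V_s satisfies: eV_s = KE_max

First, find KE_max using Einstein's equation:
E_photon = hc/λ = 6.3745 eV
KE_max = E_photon - φ = 6.3745 - 3.0 = 3.3745 eV

Since eV_s = KE_max:
V_s = KE_max/e = 3.3745 V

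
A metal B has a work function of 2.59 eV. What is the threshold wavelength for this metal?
478.70 nm

The threshold wavelength is when the photon energy equals the work function:
hc/λ₀ = φ

Solving for λ₀:
λ₀ = hc/φ = (6.626×10⁻³⁴ J·s)(3×10⁸ m/s) / (2.59 eV × 1.602×10⁻¹⁹ J/eV)
λ₀ = 478.70 nm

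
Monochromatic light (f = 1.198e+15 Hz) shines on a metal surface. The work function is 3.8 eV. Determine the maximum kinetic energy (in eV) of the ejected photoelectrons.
1.1545 eV

Using Einstein's photoelectric equation: KE_max = hf - φ

First, calculate the photon energy:
E_photon = hf = (6.626×10⁻³⁴ J·s)(1.198e+15 Hz)
E_photon = 4.9545 eV

Then, the maximum kinetic energy:
KE_max = E_photon - φ = 4.9545 eV - 3.8 eV = 1.1545 eV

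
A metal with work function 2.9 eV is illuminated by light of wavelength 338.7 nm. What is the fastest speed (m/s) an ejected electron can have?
5.1725e+05 m/s

First, find the maximum kinetic energy:
E_photon = hc/λ = 3.6606 eV
KE_max = E_photon - φ = 3.6606 - 2.9 = 0.7606 eV

Convert to Joules: KE_max = 0.7606 × 1.602×10⁻¹⁹ J = 1.2186e-19 J

Then use KE = ½mv² to find velocity:
v = √(2·KE/m) = √(2 × 1.2186e-19 J / 9.109e-31 kg)
v = 5.1725e+05 m/s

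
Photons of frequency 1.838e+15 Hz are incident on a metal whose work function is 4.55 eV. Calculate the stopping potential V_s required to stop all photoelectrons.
3.0514 V

The stopping potential V_s satisfies: eV_s = KE_max

First, find KE_max using Einstein's equation:
E_photon = hf = (6.626×10⁻³⁴ J·s)(1.838e+15 Hz) = 7.6014 eV
KE_max = E_photon - φ = 7.6014 - 4.55 = 3.0514 eV

Since eV_s = KE_max:
V_s = KE_max/e = 3.0514 V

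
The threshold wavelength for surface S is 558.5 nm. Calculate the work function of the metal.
2.22 eV

At the threshold wavelength, photon energy equals work function:
φ = hc/λ₀

Calculating:
φ = (6.626×10⁻³⁴ J·s)(3×10⁸ m/s) / (558.5×10⁻⁹ m)
φ = 2.22 eV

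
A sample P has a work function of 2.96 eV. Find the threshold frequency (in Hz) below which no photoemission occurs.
7.1572e+14 Hz

The threshold frequency is when the photon energy equals the work function:
hf₀ = φ

Solving for f₀:
f₀ = φ/h = (2.96 eV × 1.602×10⁻¹⁹ J/eV) / (6.626×10⁻³⁴ J·s)
f₀ = 7.1572e+14 Hz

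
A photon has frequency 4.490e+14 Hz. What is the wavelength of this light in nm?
667.69 nm

Using the wave equation: c = fλ

Solving for wavelength:
λ = c/f = (3×10⁸ m/s) / (4.490e+14 Hz)
λ = 667.69 nm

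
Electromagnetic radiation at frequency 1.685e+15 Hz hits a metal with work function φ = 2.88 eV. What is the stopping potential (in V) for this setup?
4.0886 V

The stopping potential V_s satisfies: eV_s = KE_max

First, find KE_max using Einstein's equation:
E_photon = hf = (6.626×10⁻³⁴ J·s)(1.685e+15 Hz) = 6.9686 eV
KE_max = E_photon - φ = 6.9686 - 2.88 = 4.0886 eV

Since eV_s = KE_max:
V_s = KE_max/e = 4.0886 V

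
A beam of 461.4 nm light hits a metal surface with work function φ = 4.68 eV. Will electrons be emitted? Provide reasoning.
No

For photoemission, the photon energy must exceed the work function.

Photon energy: E = hc/λ = 2.6871 eV
Work function: φ = 4.68 eV

Since E_photon (2.6871 eV) < φ (4.68 eV), photoemission will NOT occur.
The threshold wavelength is λ₀ = hc/φ = 264.9 nm.
Since 461.4 nm > 264.9 nm, the photons lack sufficient energy.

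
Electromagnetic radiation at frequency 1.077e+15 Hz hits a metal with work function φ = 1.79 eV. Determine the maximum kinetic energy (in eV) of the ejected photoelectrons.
2.6641 eV

Using Einstein's photoelectric equation: KE_max = hf - φ

First, calculate the photon energy:
E_photon = hf = (6.626×10⁻³⁴ J·s)(1.077e+15 Hz)
E_photon = 4.4541 eV

Then, the maximum kinetic energy:
KE_max = E_photon - φ = 4.4541 eV - 1.79 eV = 2.6641 eV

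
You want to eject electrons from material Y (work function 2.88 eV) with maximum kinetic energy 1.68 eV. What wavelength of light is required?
271.90 nm

From Einstein's equation: KE_max = hc/λ - φ

Rearranging for λ:
hc/λ = KE_max + φ
λ = hc/(KE_max + φ)

Required photon energy:
E_photon = KE_max + φ = 1.68 + 2.88 = 4.56 eV

Required wavelength:
λ = hc/E_photon = (6.626×10⁻³⁴)(3×10⁸) / (4.56 × 1.602×10⁻¹⁹)
λ = 271.90 nm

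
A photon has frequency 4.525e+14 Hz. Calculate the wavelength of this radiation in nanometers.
662.52 nm

Using the wave equation: c = fλ

Solving for wavelength:
λ = c/f = (3×10⁸ m/s) / (4.525e+14 Hz)
λ = 662.52 nm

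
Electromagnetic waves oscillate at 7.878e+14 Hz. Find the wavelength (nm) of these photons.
380.54 nm

Using the wave equation: c = fλ

Solving for wavelength:
λ = c/f = (3×10⁸ m/s) / (7.878e+14 Hz)
λ = 380.54 nm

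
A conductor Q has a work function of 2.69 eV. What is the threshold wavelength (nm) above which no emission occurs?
460.91 nm

The threshold wavelength is when the photon energy equals the work function:
hc/λ₀ = φ

Solving for λ₀:
λ₀ = hc/φ = (6.626×10⁻³⁴ J·s)(3×10⁸ m/s) / (2.69 eV × 1.602×10⁻¹⁹ J/eV)
λ₀ = 460.91 nm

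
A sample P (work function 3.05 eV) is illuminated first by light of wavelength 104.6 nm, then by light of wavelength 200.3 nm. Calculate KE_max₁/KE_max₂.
2.8036

Using Einstein's equation: KE_max = hc/λ - φ

For λ₁ = 104.6 nm:
E₁ = hc/λ₁ = 11.8532 eV
KE₁ = E₁ - φ = 11.8532 - 3.05 = 8.8032 eV

For λ₂ = 200.3 nm:
E₂ = hc/λ₂ = 6.1899 eV
KE₂ = E₂ - φ = 6.1899 - 3.05 = 3.1399 eV

Ratio: KE₁/KE₂ = 8.8032/3.1399 = 2.8036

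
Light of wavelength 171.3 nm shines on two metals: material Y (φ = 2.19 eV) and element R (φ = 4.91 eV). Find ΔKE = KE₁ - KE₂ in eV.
2.7200 eV

Using KE_max = hc/λ - φ for each metal:

Photon energy: E = hc/λ = 7.2378 eV

For material Y (φ₁ = 2.19 eV):
KE₁ = E - φ₁ = 7.2378 - 2.19 = 5.0478 eV

For element R (φ₂ = 4.91 eV):
KE₂ = E - φ₂ = 7.2378 - 4.91 = 2.3278 eV

Difference:
ΔKE = KE₁ - KE₂ = 5.0478 - 2.3278 = 2.7200 eV

Note: The difference equals the difference in work functions: 4.91 - 2.19 = 2.72 eV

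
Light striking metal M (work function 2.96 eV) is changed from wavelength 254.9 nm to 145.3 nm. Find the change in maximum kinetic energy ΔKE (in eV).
3.6689 eV

Using Einstein's equation: KE_max = hc/λ - φ

For λ₁ = 254.9 nm:
KE₁ = hc/λ₁ - φ = 4.8640 - 2.96 = 1.9040 eV

For λ₂ = 145.3 nm:
KE₂ = hc/λ₂ - φ = 8.5330 - 2.96 = 5.5730 eV

Change in KE:
ΔKE = KE₂ - KE₁ = 5.5730 - 1.9040 = 3.6689 eV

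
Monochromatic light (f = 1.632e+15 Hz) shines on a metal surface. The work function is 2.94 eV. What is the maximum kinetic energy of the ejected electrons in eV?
3.8094 eV

Using Einstein's photoelectric equation: KE_max = hf - φ

First, calculate the photon energy:
E_photon = hf = (6.626×10⁻³⁴ J·s)(1.632e+15 Hz)
E_photon = 6.7494 eV

Then, the maximum kinetic energy:
KE_max = E_photon - φ = 6.7494 eV - 2.94 eV = 3.8094 eV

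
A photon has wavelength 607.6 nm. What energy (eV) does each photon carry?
2.0406 eV

Using E = hf = hc/λ:

E = hc/λ = (6.626×10⁻³⁴ J·s)(3×10⁸ m/s) / (607.6×10⁻⁹ m)
E = 2.0406 eV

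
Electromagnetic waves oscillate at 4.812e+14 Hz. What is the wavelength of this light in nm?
623.01 nm

Using the wave equation: c = fλ

Solving for wavelength:
λ = c/f = (3×10⁸ m/s) / (4.812e+14 Hz)
λ = 623.01 nm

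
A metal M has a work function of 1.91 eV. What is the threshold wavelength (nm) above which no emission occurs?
649.13 nm

The threshold wavelength is when the photon energy equals the work function:
hc/λ₀ = φ

Solving for λ₀:
λ₀ = hc/φ = (6.626×10⁻³⁴ J·s)(3×10⁸ m/s) / (1.91 eV × 1.602×10⁻¹⁹ J/eV)
λ₀ = 649.13 nm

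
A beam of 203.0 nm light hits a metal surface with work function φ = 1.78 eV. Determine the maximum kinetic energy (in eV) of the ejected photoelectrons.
4.3276 eV

Using Einstein's photoelectric equation: KE_max = hf - φ = hc/λ - φ

First, calculate the photon energy:
E_photon = hc/λ = (6.626×10⁻³⁴ J·s)(3×10⁸ m/s) / (203.0×10⁻⁹ m)
E_photon = 6.1076 eV

Then, the maximum kinetic energy:
KE_max = E_photon - φ = 6.1076 eV - 1.78 eV = 4.3276 eV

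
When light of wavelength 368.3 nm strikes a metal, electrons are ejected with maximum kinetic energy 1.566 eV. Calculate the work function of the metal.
1.80 eV

From Einstein's photoelectric equation: KE_max = hf - φ = hc/λ - φ

Rearranging for φ:
φ = hc/λ - KE_max

Calculate photon energy:
E_photon = hc/λ = 3.3664 eV

Therefore:
φ = 3.3664 - 1.566 = 1.80 eV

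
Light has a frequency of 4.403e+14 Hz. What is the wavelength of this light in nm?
680.88 nm

Using the wave equation: c = fλ

Solving for wavelength:
λ = c/f = (3×10⁸ m/s) / (4.403e+14 Hz)
λ = 680.88 nm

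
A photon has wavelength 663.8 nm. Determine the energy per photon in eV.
1.8678 eV

Using E = hf = hc/λ:

E = hc/λ = (6.626×10⁻³⁴ J·s)(3×10⁸ m/s) / (663.8×10⁻⁹ m)
E = 1.8678 eV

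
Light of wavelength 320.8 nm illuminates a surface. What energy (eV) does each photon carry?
3.8648 eV

Using E = hf = hc/λ:

E = hc/λ = (6.626×10⁻³⁴ J·s)(3×10⁸ m/s) / (320.8×10⁻⁹ m)
E = 3.8648 eV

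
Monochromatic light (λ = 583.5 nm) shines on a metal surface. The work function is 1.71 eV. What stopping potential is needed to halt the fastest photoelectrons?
0.4148 V

The stopping potential V_s satisfies: eV_s = KE_max

First, find KE_max using Einstein's equation:
E_photon = hc/λ = 2.1248 eV
KE_max = E_photon - φ = 2.1248 - 1.71 = 0.4148 eV

Since eV_s = KE_max:
V_s = KE_max/e = 0.4148 V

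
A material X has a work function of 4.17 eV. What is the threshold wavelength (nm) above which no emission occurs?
297.32 nm

The threshold wavelength is when the photon energy equals the work function:
hc/λ₀ = φ

Solving for λ₀:
λ₀ = hc/φ = (6.626×10⁻³⁴ J·s)(3×10⁸ m/s) / (4.17 eV × 1.602×10⁻¹⁹ J/eV)
λ₀ = 297.32 nm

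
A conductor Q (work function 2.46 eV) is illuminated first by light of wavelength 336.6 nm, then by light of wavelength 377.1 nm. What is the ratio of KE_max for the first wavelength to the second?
1.4779

Using Einstein's equation: KE_max = hc/λ - φ

For λ₁ = 336.6 nm:
E₁ = hc/λ₁ = 3.6834 eV
KE₁ = E₁ - φ = 3.6834 - 2.46 = 1.2234 eV

For λ₂ = 377.1 nm:
E₂ = hc/λ₂ = 3.2878 eV
KE₂ = E₂ - φ = 3.2878 - 2.46 = 0.8278 eV

Ratio: KE₁/KE₂ = 1.2234/0.8278 = 1.4779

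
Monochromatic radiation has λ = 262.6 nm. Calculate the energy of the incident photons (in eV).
4.7214 eV

Using E = hf = hc/λ:

E = hc/λ = (6.626×10⁻³⁴ J·s)(3×10⁸ m/s) / (262.6×10⁻⁹ m)
E = 4.7214 eV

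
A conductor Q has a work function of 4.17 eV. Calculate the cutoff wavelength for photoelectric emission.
297.32 nm

The threshold wavelength is when the photon energy equals the work function:
hc/λ₀ = φ

Solving for λ₀:
λ₀ = hc/φ = (6.626×10⁻³⁴ J·s)(3×10⁸ m/s) / (4.17 eV × 1.602×10⁻¹⁹ J/eV)
λ₀ = 297.32 nm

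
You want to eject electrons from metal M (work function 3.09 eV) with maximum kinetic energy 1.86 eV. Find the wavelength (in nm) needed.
250.47 nm

From Einstein's equation: KE_max = hc/λ - φ

Rearranging for λ:
hc/λ = KE_max + φ
λ = hc/(KE_max + φ)

Required photon energy:
E_photon = KE_max + φ = 1.86 + 3.09 = 4.95 eV

Required wavelength:
λ = hc/E_photon = (6.626×10⁻³⁴)(3×10⁸) / (4.95 × 1.602×10⁻¹⁹)
λ = 250.47 nm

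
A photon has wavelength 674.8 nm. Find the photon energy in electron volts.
1.8373 eV

Using E = hf = hc/λ:

E = hc/λ = (6.626×10⁻³⁴ J·s)(3×10⁸ m/s) / (674.8×10⁻⁹ m)
E = 1.8373 eV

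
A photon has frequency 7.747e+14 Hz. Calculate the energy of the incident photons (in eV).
3.2039 eV

Using E = hf:

E = hf = (6.626×10⁻³⁴ J·s)(7.747e+14 Hz)
E = 3.2039 eV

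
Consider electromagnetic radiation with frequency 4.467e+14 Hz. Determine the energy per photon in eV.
1.8474 eV

Using E = hf:

E = hf = (6.626×10⁻³⁴ J·s)(4.467e+14 Hz)
E = 1.8474 eV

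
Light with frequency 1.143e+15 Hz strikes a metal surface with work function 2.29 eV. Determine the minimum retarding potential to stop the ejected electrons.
2.4371 V

The stopping potential V_s satisfies: eV_s = KE_max

First, find KE_max using Einstein's equation:
E_photon = hf = (6.626×10⁻³⁴ J·s)(1.143e+15 Hz) = 4.7271 eV
KE_max = E_photon - φ = 4.7271 - 2.29 = 2.4371 eV

Since eV_s = KE_max:
V_s = KE_max/e = 2.4371 V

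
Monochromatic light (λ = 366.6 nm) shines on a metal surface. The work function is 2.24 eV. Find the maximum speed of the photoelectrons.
6.3381e+05 m/s

First, find the maximum kinetic energy:
E_photon = hc/λ = 3.3820 eV
KE_max = E_photon - φ = 3.3820 - 2.24 = 1.1420 eV

Convert to Joules: KE_max = 1.1420 × 1.602×10⁻¹⁹ J = 1.8297e-19 J

Then use KE = ½mv² to find velocity:
v = √(2·KE/m) = √(2 × 1.8297e-19 J / 9.109e-31 kg)
v = 6.3381e+05 m/s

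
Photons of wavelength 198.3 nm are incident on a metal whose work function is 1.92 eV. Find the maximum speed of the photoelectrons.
1.2345e+06 m/s

First, find the maximum kinetic energy:
E_photon = hc/λ = 6.2524 eV
KE_max = E_photon - φ = 6.2524 - 1.92 = 4.3324 eV

Convert to Joules: KE_max = 4.3324 × 1.602×10⁻¹⁹ J = 6.9412e-19 J

Then use KE = ½mv² to find velocity:
v = √(2·KE/m) = √(2 × 6.9412e-19 J / 9.109e-31 kg)
v = 1.2345e+06 m/s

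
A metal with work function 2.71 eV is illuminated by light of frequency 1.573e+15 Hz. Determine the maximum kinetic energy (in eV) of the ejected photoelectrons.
3.7954 eV

Using Einstein's photoelectric equation: KE_max = hf - φ

First, calculate the photon energy:
E_photon = hf = (6.626×10⁻³⁴ J·s)(1.573e+15 Hz)
E_photon = 6.5054 eV

Then, the maximum kinetic energy:
KE_max = E_photon - φ = 6.5054 eV - 2.71 eV = 3.7954 eV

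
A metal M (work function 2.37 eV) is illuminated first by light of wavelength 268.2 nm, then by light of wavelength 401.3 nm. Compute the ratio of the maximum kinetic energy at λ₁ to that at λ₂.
3.1308

Using Einstein's equation: KE_max = hc/λ - φ

For λ₁ = 268.2 nm:
E₁ = hc/λ₁ = 4.6228 eV
KE₁ = E₁ - φ = 4.6228 - 2.37 = 2.2528 eV

For λ₂ = 401.3 nm:
E₂ = hc/λ₂ = 3.0896 eV
KE₂ = E₂ - φ = 3.0896 - 2.37 = 0.7196 eV

Ratio: KE₁/KE₂ = 2.2528/0.7196 = 3.1308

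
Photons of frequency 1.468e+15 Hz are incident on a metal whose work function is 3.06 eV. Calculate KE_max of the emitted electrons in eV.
3.0112 eV

Using Einstein's photoelectric equation: KE_max = hf - φ

First, calculate the photon energy:
E_photon = hf = (6.626×10⁻³⁴ J·s)(1.468e+15 Hz)
E_photon = 6.0712 eV

Then, the maximum kinetic energy:
KE_max = E_photon - φ = 6.0712 eV - 3.06 eV = 3.0112 eV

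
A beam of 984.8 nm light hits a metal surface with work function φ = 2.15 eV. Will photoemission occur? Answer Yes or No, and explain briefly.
No

For photoemission, the photon energy must exceed the work function.

Photon energy: E = hc/λ = 1.2590 eV
Work function: φ = 2.15 eV

Since E_photon (1.2590 eV) < φ (2.15 eV), photoemission will NOT occur.
The threshold wavelength is λ₀ = hc/φ = 576.7 nm.
Since 984.8 nm > 576.7 nm, the photons lack sufficient energy.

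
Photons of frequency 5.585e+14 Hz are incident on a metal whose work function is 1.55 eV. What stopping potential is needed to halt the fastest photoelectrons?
0.7598 V

The stopping potential V_s satisfies: eV_s = KE_max

First, find KE_max using Einstein's equation:
E_photon = hf = (6.626×10⁻³⁴ J·s)(5.585e+14 Hz) = 2.3098 eV
KE_max = E_photon - φ = 2.3098 - 1.55 = 0.7598 eV

Since eV_s = KE_max:
V_s = KE_max/e = 0.7598 V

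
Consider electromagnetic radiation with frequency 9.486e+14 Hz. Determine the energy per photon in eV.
3.9231 eV

Using E = hf:

E = hf = (6.626×10⁻³⁴ J·s)(9.486e+14 Hz)
E = 3.9231 eV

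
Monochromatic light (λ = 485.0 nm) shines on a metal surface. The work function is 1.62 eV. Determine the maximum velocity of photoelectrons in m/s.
5.7392e+05 m/s

First, find the maximum kinetic energy:
E_photon = hc/λ = 2.5564 eV
KE_max = E_photon - φ = 2.5564 - 1.62 = 0.9364 eV

Convert to Joules: KE_max = 0.9364 × 1.602×10⁻¹⁹ J = 1.5002e-19 J

Then use KE = ½mv² to find velocity:
v = √(2·KE/m) = √(2 × 1.5002e-19 J / 9.109e-31 kg)
v = 5.7392e+05 m/s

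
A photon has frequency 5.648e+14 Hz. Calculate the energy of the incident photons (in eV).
2.3358 eV

Using E = hf:

E = hf = (6.626×10⁻³⁴ J·s)(5.648e+14 Hz)
E = 2.3358 eV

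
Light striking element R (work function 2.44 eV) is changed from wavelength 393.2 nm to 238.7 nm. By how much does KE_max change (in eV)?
2.0409 eV

Using Einstein's equation: KE_max = hc/λ - φ

For λ₁ = 393.2 nm:
KE₁ = hc/λ₁ - φ = 3.1532 - 2.44 = 0.7132 eV

For λ₂ = 238.7 nm:
KE₂ = hc/λ₂ - φ = 5.1941 - 2.44 = 2.7541 eV

Change in KE:
ΔKE = KE₂ - KE₁ = 2.7541 - 0.7132 = 2.0409 eV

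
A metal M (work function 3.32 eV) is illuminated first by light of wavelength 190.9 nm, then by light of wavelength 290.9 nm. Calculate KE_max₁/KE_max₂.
3.3699

Using Einstein's equation: KE_max = hc/λ - φ

For λ₁ = 190.9 nm:
E₁ = hc/λ₁ = 6.4947 eV
KE₁ = E₁ - φ = 6.4947 - 3.32 = 3.1747 eV

For λ₂ = 290.9 nm:
E₂ = hc/λ₂ = 4.2621 eV
KE₂ = E₂ - φ = 4.2621 - 3.32 = 0.9421 eV

Ratio: KE₁/KE₂ = 3.1747/0.9421 = 3.3699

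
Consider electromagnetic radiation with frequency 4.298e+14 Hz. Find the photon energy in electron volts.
1.7775 eV

Using E = hf:

E = hf = (6.626×10⁻³⁴ J·s)(4.298e+14 Hz)
E = 1.7775 eV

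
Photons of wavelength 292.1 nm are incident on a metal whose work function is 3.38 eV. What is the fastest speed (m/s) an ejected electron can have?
5.5148e+05 m/s

First, find the maximum kinetic energy:
E_photon = hc/λ = 4.2446 eV
KE_max = E_photon - φ = 4.2446 - 3.38 = 0.8646 eV

Convert to Joules: KE_max = 0.8646 × 1.602×10⁻¹⁹ J = 1.3852e-19 J

Then use KE = ½mv² to find velocity:
v = √(2·KE/m) = √(2 × 1.3852e-19 J / 9.109e-31 kg)
v = 5.5148e+05 m/s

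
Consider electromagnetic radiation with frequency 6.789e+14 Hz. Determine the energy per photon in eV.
2.8077 eV

Using E = hf:

E = hf = (6.626×10⁻³⁴ J·s)(6.789e+14 Hz)
E = 2.8077 eV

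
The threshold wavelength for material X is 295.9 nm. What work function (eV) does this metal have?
4.19 eV

At the threshold wavelength, photon energy equals work function:
φ = hc/λ₀

Calculating:
φ = (6.626×10⁻³⁴ J·s)(3×10⁸ m/s) / (295.9×10⁻⁹ m)
φ = 4.19 eV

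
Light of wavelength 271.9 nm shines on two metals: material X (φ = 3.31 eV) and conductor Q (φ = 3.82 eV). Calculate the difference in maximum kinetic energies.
0.5100 eV

Using KE_max = hc/λ - φ for each metal:

Photon energy: E = hc/λ = 4.5599 eV

For material X (φ₁ = 3.31 eV):
KE₁ = E - φ₁ = 4.5599 - 3.31 = 1.2499 eV

For conductor Q (φ₂ = 3.82 eV):
KE₂ = E - φ₂ = 4.5599 - 3.82 = 0.7399 eV

Difference:
ΔKE = KE₁ - KE₂ = 1.2499 - 0.7399 = 0.5100 eV

Note: The difference equals the difference in work functions: 3.82 - 3.31 = 0.51 eV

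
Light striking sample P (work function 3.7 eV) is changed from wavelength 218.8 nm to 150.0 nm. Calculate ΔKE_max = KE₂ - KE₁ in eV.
2.5991 eV

Using Einstein's equation: KE_max = hc/λ - φ

For λ₁ = 218.8 nm:
KE₁ = hc/λ₁ - φ = 5.6666 - 3.7 = 1.9666 eV

For λ₂ = 150.0 nm:
KE₂ = hc/λ₂ - φ = 8.2656 - 3.7 = 4.5656 eV

Change in KE:
ΔKE = KE₂ - KE₁ = 4.5656 - 1.9666 = 2.5991 eV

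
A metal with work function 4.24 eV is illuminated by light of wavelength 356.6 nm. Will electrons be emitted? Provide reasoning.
No

For photoemission, the photon energy must exceed the work function.

Photon energy: E = hc/λ = 3.4768 eV
Work function: φ = 4.24 eV

Since E_photon (3.4768 eV) < φ (4.24 eV), photoemission will NOT occur.
The threshold wavelength is λ₀ = hc/φ = 292.4 nm.
Since 356.6 nm > 292.4 nm, the photons lack sufficient energy.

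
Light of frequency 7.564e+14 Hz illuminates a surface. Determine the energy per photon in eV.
3.1282 eV

Using E = hf:

E = hf = (6.626×10⁻³⁴ J·s)(7.564e+14 Hz)
E = 3.1282 eV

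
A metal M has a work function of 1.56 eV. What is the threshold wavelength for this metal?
794.77 nm

The threshold wavelength is when the photon energy equals the work function:
hc/λ₀ = φ

Solving for λ₀:
λ₀ = hc/φ = (6.626×10⁻³⁴ J·s)(3×10⁸ m/s) / (1.56 eV × 1.602×10⁻¹⁹ J/eV)
λ₀ = 794.77 nm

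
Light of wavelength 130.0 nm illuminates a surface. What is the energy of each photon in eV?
9.5372 eV

Using E = hf = hc/λ:

E = hc/λ = (6.626×10⁻³⁴ J·s)(3×10⁸ m/s) / (130.0×10⁻⁹ m)
E = 9.5372 eV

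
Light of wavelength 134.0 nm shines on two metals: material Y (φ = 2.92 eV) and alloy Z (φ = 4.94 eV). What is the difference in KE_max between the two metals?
2.0200 eV

Using KE_max = hc/λ - φ for each metal:

Photon energy: E = hc/λ = 9.2526 eV

For material Y (φ₁ = 2.92 eV):
KE₁ = E - φ₁ = 9.2526 - 2.92 = 6.3326 eV

For alloy Z (φ₂ = 4.94 eV):
KE₂ = E - φ₂ = 9.2526 - 4.94 = 4.3126 eV

Difference:
ΔKE = KE₁ - KE₂ = 6.3326 - 4.3126 = 2.0200 eV

Note: The difference equals the difference in work functions: 4.94 - 2.92 = 2.02 eV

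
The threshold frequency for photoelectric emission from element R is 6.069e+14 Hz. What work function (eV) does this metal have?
2.51 eV

At the threshold frequency, photon energy equals work function:
φ = hf₀

Calculating:
φ = (6.626×10⁻³⁴ J·s)(6.069e+14 Hz)
φ = 2.51 eV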